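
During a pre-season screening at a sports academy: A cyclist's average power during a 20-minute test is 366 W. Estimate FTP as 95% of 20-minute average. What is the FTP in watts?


FTP = 20-min power * 0.95
= 366 * 0.95
= 347.7 W

347.7 W


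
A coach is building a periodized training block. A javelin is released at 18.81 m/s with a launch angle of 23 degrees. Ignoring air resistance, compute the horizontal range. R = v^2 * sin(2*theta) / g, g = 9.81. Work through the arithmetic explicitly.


Launch speed squared = 353.8161
sin(2 * 23 deg) = 0.71934
Range = 353.8161 * 0.71934 / 9.81
= 25.944 m

25.944 m


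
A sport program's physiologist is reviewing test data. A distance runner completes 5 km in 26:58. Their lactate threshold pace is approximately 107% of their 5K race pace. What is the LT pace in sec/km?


Convert to seconds: 26 min 58 s = 1618 s
Pace per km = 1618 / 5 = 323.6 s/km
LT pace = 323.6 * 1.07 = 346.25 s/km

346.25 s/km


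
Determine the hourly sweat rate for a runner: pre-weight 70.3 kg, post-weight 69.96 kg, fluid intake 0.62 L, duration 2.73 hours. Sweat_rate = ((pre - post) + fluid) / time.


Mass lost = 70.3 - 69.96 = 0.34 kg
Add fluid consumed: 0.34 + 0.62 = 0.96 L total sweat
Sweat rate = 0.96 / 2.73 = 0.352 L/h

0.352 L/h


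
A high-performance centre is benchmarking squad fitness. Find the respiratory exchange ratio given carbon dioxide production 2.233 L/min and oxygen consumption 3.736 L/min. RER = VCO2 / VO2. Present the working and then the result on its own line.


VCO2 = 2.233 L/min
VO2 = 3.736 L/min
RER = 2.233 / 3.736 = 0.5977

0.5977


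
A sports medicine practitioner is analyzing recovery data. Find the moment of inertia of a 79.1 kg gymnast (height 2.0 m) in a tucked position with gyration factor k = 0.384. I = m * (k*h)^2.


Radius of gyration = 0.384 * 2.0 = 0.768 m
I = 79.1 * 0.768^2
= 79.1 * 0.589824
= 46.655 kg*m^2

46.655 kg*m^2


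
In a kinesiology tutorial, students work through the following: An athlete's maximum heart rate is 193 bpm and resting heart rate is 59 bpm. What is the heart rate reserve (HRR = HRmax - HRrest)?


HRR = HRmax - HRrest
= 193 - 59
= 134 bpm

134 bpm


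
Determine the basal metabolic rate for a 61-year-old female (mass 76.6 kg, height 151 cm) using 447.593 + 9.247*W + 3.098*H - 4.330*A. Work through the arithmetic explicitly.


BMR = 447.593 + 9.247*76.6 + 3.098*151 - 4.330*61
= 1359.58 kcal/day

1359.58 kcal/day


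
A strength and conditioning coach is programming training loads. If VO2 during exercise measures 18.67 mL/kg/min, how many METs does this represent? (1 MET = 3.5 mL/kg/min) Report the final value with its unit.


METs = VO2 / 3.5 = 18.67 / 3.5 = 5.33

5.33 METs


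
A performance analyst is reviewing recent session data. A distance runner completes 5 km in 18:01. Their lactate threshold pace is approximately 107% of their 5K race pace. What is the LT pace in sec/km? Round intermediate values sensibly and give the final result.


Convert to seconds: 18 min 1 s = 1081 s
Pace per km = 1081 / 5 = 216.2 s/km
LT pace = 216.2 * 1.07 = 231.33 s/km

231.33 s/km


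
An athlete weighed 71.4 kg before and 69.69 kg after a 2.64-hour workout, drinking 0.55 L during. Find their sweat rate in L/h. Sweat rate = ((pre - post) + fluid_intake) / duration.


Body mass change = 1.71 kg
Total sweat loss = 1.71 + 0.55 = 2.26 L
Rate = 2.26 / 2.64 = 0.856 L/h

0.856 L/h


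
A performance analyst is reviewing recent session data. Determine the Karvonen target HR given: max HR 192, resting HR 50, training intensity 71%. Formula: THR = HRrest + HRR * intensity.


HRR = HRmax - HRrest = 192 - 50 = 142
THR = 50 + 142 * 0.71
= 150.82 bpm

150.82 bpm


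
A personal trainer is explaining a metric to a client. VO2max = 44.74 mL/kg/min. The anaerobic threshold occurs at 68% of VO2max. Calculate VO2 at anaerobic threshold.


AT fraction = 68 / 100 = 0.68
AT VO2 = 44.74 * 0.68
= 30.42 mL/kg/min

30.42 mL/kg/min


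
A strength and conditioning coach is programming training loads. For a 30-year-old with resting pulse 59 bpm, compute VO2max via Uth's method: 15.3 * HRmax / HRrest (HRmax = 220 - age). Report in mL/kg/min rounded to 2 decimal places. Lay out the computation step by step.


Step 1: HRmax = 220 - 30 = 190 bpm
Step 2: Ratio = 190 / 59 = 3.2203
Step 3: VO2max = 15.3 * 3.2203 = 49.27 mL/kg/min

49.27 mL/kg/min


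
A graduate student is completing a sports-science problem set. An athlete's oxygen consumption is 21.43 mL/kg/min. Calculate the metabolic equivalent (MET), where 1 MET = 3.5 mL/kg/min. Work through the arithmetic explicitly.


MET = VO2 / 3.5
= 21.43 / 3.5
= 6.12 METs

6.12 METs


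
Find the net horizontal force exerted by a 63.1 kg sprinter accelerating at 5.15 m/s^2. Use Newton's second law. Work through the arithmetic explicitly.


Newton's second law: F = m * a
F = 63.1 * 5.15 = 324.97 N

324.97 N


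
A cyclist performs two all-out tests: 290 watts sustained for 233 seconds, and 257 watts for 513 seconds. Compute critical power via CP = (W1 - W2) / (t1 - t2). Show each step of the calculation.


W1 = P1 * t1 = 290 * 233 = 67570 J
W2 = P2 * t2 = 257 * 513 = 131841 J
CP = (67570 - 131841) / (233 - 513)
= 229.54 W

229.54 W


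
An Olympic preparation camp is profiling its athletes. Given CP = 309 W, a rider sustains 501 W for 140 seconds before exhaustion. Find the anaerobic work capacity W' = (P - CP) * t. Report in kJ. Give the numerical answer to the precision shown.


Excess power = 501 - 309 = 192 W
Work above CP = 192 * 140 = 26880 J
W' = 26.88 kJ

26.88 kJ


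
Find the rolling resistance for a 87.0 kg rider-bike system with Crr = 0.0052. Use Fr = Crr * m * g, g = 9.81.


m * g = 87.0 * 9.81 = 853.47 N
Fr = 0.0052 * 853.47 = 4.438 N

4.438 N


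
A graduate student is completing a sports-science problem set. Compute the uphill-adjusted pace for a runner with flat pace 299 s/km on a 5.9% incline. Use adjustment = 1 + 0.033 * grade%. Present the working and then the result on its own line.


Adjustment factor = 1 + 0.033 * 5.9 = 1.1947
Grade-adjusted pace = 299 * 1.1947 = 357.22 s/km

357.22 s/km


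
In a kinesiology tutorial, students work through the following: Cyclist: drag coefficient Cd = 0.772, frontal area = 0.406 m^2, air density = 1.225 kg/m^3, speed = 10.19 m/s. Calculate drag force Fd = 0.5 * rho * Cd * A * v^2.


v^2 = 10.19^2 = 103.8361
Fd = 0.5 * 1.225 * 0.772 * 0.406 * 103.8361
= 19.934 N

19.934 N


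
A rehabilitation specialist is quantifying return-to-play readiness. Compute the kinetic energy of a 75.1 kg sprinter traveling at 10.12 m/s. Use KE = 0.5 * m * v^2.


Velocity squared = 102.4144
KE = 0.5 * 75.1 * 102.4144 = 3845.66 J

3845.66 J


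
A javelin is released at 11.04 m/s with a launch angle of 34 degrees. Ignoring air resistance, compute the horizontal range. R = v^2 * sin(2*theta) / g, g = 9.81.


Launch speed squared = 121.8816
sin(2 * 34 deg) = 0.927184
Range = 121.8816 * 0.927184 / 9.81
= 11.52 m

11.52 m


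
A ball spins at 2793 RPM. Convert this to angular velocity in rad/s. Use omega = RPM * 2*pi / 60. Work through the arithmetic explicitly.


omega = 2793 * 2 * pi / 60
= 2793 * 6.28318531 / 60
= 17548.937 / 60
= 292.482 rad/s

292.482 rad/s


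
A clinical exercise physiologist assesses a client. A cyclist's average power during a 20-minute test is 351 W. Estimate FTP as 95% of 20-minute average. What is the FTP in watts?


FTP = 20-min power * 0.95
= 351 * 0.95
= 333.45 W

333.45 W


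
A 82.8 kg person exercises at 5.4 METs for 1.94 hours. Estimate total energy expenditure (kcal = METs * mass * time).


Energy = METs * mass(kg) * time(h)
= 5.4 * 82.8 * 1.94
= 867.41 kcal

867.41 kcal


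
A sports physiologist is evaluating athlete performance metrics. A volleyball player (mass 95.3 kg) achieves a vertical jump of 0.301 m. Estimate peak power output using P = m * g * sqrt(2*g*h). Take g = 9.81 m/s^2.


2 * g * h = 2 * 9.81 * 0.301 = 5.90562
sqrt(5.90562) = 2.430148 m/s
P = 95.3 * 9.81 * 2.430148 = 2271.93 W

2271.93 W


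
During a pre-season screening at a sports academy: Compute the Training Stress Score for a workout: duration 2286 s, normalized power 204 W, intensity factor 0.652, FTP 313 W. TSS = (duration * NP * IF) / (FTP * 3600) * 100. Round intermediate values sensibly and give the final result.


Product = 2286 * 204 * 0.652 = 304056.288
Base = 313 * 3600 = 1126800
TSS = 304056.288 / 1126800 * 100 = 26.98

26.98 TSS


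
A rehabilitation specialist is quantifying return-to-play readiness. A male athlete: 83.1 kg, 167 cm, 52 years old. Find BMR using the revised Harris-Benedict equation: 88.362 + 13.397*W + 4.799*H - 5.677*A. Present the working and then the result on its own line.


Intercept = 88.362
Weight contribution = 13.397 * 83.1 = 1113.2907
Height contribution = 4.799 * 167 = 801.433
Age contribution = 5.677 * 52 = 295.204
BMR = 88.362 + 1113.2907 + 801.433 - 295.204
= 1707.88 kcal/day

1707.88 kcal/day


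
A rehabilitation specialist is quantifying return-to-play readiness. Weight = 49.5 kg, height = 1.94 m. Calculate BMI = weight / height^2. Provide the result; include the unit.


height^2 = 1.94^2 = 3.7636
BMI = 49.5 / 3.7636 = 13.15 kg/m^2

13.15 kg/m^2


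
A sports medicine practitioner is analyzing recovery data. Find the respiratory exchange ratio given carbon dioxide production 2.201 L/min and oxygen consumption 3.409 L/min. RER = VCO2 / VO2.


VCO2 = 2.201 L/min
VO2 = 3.409 L/min
RER = 2.201 / 3.409 = 0.6456

0.6456


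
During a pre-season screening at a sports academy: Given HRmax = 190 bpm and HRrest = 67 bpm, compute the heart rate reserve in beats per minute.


Heart rate reserve = maximum HR minus resting HR
HRR = 190 - 67 = 123 bpm

123 bpm


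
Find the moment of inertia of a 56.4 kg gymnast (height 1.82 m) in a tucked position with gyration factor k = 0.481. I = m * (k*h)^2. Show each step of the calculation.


Radius of gyration = 0.481 * 1.82 = 0.87542 m
I = 56.4 * 0.87542^2
= 56.4 * 0.76636
= 43.223 kg*m^2

43.223 kg*m^2


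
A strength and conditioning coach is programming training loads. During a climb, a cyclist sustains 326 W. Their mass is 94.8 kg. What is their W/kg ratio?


Power-to-weight = 326 W / 94.8 kg
= 3.439 W/kg

3.439 W/kg


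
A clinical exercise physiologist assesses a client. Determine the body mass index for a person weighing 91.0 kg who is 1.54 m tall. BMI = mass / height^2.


BMI = mass / height^2
= 91.0 / 1.54^2
= 91.0 / 2.3716
= 38.37 kg/m^2

38.37 kg/m^2


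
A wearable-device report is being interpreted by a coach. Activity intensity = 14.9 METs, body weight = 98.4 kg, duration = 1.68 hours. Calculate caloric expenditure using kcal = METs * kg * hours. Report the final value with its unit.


kcal = 14.9 * 98.4 * 1.68
= 1466.16 * 1.68
= 2463.15 kcal

2463.15 kcal


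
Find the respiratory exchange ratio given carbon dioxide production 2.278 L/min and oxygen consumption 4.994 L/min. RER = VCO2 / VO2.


VCO2 = 2.278 L/min
VO2 = 4.994 L/min
RER = 2.278 / 4.994 = 0.4561

0.4561


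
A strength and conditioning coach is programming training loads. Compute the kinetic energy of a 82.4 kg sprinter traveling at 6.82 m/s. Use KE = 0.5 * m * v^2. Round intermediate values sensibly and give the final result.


Velocity squared = 46.5124
KE = 0.5 * 82.4 * 46.5124 = 1916.31 J

1916.31 J


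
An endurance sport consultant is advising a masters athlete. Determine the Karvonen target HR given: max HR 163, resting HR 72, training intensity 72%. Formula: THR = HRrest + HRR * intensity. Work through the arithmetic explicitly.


HRR = HRmax - HRrest = 163 - 72 = 91
THR = 72 + 91 * 0.72
= 137.52 bpm

137.52 bpm


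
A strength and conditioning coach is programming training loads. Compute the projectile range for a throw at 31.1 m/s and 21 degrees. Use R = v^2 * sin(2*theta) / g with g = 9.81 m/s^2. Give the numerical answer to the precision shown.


Two times the angle = 42 degrees
sin(42) = 0.669131
R = 967.21 * 0.669131 / 9.81 = 65.972 m

65.972 m


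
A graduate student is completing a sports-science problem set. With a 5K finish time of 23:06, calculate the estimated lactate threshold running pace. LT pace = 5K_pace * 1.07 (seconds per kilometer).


Race duration = 1386 s for 5 km
Average pace = 1386 / 5 = 277.2 s/km
LT pace = 277.2 * 1.07
= 296.6 s/km

296.6 s/km


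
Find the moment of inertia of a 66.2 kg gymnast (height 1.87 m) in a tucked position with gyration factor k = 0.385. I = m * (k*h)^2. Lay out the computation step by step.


Radius of gyration = 0.385 * 1.87 = 0.71995 m
I = 66.2 * 0.71995^2
= 66.2 * 0.518328
= 34.313 kg*m^2

34.313 kg*m^2


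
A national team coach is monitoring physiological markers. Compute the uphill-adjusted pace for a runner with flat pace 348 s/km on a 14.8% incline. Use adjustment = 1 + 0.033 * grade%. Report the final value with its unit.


Adjustment factor = 1 + 0.033 * 14.8 = 1.4884
Grade-adjusted pace = 348 * 1.4884 = 517.96 s/km

517.96 s/km


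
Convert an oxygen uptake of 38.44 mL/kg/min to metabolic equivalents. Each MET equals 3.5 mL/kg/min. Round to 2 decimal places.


One MET = 3.5 mL/kg/min
Number of METs = 38.44 / 3.5
= 10.98 METs

10.98 METs


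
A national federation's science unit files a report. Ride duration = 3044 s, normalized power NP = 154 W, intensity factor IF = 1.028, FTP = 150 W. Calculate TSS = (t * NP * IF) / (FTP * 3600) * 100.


Numerator = 3044 * 154 * 1.028 = 481901.728
Denominator = 150 * 3600 = 540000
TSS = 481901.728 / 540000 * 100
= 89.24

89.24 TSS


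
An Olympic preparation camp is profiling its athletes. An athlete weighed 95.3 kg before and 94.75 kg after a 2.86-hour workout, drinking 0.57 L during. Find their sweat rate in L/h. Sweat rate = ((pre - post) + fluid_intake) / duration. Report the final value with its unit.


Body mass change = 0.55 kg
Total sweat loss = 0.55 + 0.57 = 1.12 L
Rate = 1.12 / 2.86 = 0.392 L/h

0.392 L/h


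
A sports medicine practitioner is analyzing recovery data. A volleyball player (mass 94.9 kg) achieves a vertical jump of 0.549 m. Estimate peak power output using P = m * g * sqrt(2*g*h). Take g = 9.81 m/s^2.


2 * g * h = 2 * 9.81 * 0.549 = 10.77138
sqrt(10.77138) = 3.281978 m/s
P = 94.9 * 9.81 * 3.281978 = 3055.42 W

3055.42 W


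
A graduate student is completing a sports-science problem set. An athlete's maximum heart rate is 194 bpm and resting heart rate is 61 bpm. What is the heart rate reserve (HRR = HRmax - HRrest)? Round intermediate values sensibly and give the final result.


HRR = HRmax - HRrest
= 194 - 61
= 133 bpm

133 bpm


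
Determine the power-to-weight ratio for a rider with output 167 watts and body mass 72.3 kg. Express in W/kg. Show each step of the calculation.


P/W = 167 / 72.3 = 2.31 W/kg

2.31 W/kg


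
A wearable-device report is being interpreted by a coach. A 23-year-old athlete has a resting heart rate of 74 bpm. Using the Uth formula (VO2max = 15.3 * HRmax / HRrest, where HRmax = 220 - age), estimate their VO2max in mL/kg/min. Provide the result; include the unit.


HRmax = 220 - 23 = 197 bpm
Ratio = HRmax / HRrest = 197 / 74 = 2.6622
VO2max = 15.3 * 2.6622 = 40.73 mL/kg/min

40.73 mL/kg/min


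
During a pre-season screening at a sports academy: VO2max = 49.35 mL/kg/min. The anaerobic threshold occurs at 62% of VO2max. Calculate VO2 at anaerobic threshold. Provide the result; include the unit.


AT fraction = 62 / 100 = 0.62
AT VO2 = 49.35 * 0.62
= 30.6 mL/kg/min

30.6 mL/kg/min


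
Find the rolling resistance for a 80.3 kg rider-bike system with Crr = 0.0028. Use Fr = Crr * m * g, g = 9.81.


m * g = 80.3 * 9.81 = 787.743 N
Fr = 0.0028 * 787.743 = 2.206 N

2.206 N


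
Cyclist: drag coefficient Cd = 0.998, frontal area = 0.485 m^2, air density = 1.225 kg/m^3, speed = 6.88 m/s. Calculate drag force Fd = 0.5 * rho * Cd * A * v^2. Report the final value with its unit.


v^2 = 6.88^2 = 47.3344
Fd = 0.5 * 1.225 * 0.998 * 0.485 * 47.3344
= 14.033 N

14.033 N


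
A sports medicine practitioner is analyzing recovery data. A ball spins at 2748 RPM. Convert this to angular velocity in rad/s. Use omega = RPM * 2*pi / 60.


omega = 2748 * 2 * pi / 60
= 2748 * 6.28318531 / 60
= 17266.193 / 60
= 287.77 rad/s

287.77 rad/s


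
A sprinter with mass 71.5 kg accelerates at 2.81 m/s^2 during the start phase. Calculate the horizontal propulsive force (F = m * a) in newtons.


F = m * a
= 71.5 * 2.81
= 200.92 N

200.92 N


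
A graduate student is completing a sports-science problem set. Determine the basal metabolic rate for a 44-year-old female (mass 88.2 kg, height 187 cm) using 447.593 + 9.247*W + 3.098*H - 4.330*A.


BMR = 447.593 + 9.247*88.2 + 3.098*187 - 4.330*44
= 1651.98 kcal/day

1651.98 kcal/day


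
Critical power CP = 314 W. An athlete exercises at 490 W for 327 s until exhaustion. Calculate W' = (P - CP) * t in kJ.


P - CP = 490 - 314 = 176 W
W' = 176 * 327 = 57552 J
= 57552 / 1000 = 57.552 kJ

57.552 kJ


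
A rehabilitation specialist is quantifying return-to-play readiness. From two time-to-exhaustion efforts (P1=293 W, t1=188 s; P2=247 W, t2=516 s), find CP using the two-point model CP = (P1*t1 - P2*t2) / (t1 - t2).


Work in trial 1 = 55084 J
Work in trial 2 = 127452 J
Delta work = -72368 J
Delta time = -328 s
CP = -72368 / -328 = 220.63 W

220.63 W


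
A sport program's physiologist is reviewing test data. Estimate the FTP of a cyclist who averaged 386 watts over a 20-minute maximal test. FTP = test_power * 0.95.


FTP = 386 * 0.95 = 366.7 W

366.7 W


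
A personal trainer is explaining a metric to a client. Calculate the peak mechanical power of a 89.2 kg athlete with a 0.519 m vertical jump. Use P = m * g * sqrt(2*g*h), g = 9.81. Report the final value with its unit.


First, sqrt(2gh) = sqrt(2 * 9.81 * 0.519)
= sqrt(10.18278) = 3.191047 m/s
Power = 89.2 * 9.81 * 3.191047 = 2792.33 W

2792.33 W


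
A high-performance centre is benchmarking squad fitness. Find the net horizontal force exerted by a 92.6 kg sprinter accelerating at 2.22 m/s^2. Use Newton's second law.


Newton's second law: F = m * a
F = 92.6 * 2.22 = 205.57 N

205.57 N


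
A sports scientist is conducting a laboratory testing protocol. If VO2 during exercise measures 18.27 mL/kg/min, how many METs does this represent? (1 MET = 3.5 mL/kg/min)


METs = VO2 / 3.5 = 18.27 / 3.5 = 5.22

5.22 METs


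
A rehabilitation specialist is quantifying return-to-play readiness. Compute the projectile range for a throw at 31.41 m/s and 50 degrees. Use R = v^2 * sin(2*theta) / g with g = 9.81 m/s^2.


Two times the angle = 100 degrees
sin(100) = 0.984808
R = 986.5881 * 0.984808 / 9.81 = 99.042 m

99.042 m


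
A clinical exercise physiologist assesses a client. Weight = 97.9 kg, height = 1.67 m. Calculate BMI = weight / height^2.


height^2 = 1.67^2 = 2.7889
BMI = 97.9 / 2.7889 = 35.1 kg/m^2

35.1 kg/m^2


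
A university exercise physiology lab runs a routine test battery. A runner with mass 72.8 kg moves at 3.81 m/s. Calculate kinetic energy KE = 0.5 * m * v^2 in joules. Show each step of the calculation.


v^2 = 3.81^2 = 14.5161
KE = 0.5 * 72.8 * 14.5161
= 528.39 J

528.39 J


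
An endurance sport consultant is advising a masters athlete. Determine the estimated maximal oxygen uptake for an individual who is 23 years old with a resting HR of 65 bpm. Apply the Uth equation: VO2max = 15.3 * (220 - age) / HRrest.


HRmax = 220 - 23 = 197
VO2max = 15.3 * (197 / 65)
= 15.3 * 3.0308
= 46.37 mL/kg/min

46.37 mL/kg/min


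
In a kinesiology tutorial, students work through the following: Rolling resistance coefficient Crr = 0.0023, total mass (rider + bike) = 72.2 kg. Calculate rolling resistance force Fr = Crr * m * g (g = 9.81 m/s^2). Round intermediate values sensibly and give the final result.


Fr = Crr * m * g
= 0.0023 * 72.2 * 9.81
= 1.629 N

1.629 N


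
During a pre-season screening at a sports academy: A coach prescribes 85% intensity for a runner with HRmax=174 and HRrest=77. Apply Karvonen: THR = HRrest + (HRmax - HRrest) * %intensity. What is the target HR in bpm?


Heart rate reserve = 174 - 77 = 97
Intensity fraction = 85 / 100 = 0.85
THR = 77 + 97 * 0.85 = 159.45 bpm

159.45 bpm


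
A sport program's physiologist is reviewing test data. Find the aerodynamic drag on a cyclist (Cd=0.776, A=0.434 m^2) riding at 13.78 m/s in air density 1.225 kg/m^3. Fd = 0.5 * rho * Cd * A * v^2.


Fd = 0.5 * 1.225 * 0.776 * 0.434 * 13.78^2
= 0.5 * 1.225 * 0.776 * 0.434 * 189.8884
= 39.17 N

39.17 N


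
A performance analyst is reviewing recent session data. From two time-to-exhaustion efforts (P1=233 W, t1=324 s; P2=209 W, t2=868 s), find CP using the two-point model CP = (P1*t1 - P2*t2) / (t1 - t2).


Work in trial 1 = 75492 J
Work in trial 2 = 181412 J
Delta work = -105920 J
Delta time = -544 s
CP = -105920 / -544 = 194.71 W

194.71 W


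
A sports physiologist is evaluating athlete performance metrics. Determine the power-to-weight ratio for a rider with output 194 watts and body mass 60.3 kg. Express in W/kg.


P/W = 194 / 60.3 = 3.217 W/kg

3.217 W/kg


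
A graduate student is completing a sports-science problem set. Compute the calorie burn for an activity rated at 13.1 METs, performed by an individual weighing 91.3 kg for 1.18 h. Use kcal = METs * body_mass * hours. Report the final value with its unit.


Product of METs and mass = 13.1 * 91.3 = 1196.03
Total kcal = 1196.03 * 1.18 = 1411.32 kcal

1411.32 kcal


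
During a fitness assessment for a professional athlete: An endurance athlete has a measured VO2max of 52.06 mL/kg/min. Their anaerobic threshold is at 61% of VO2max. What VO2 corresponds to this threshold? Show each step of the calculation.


Anaerobic threshold VO2 = VO2max * 61%
= 52.06 * 0.61
= 31.76 mL/kg/min

31.76 mL/kg/min


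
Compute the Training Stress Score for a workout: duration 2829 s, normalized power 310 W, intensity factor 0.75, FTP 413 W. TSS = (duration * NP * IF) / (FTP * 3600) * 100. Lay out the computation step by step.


Product = 2829 * 310 * 0.75 = 657742.5
Base = 413 * 3600 = 1486800
TSS = 657742.5 / 1486800 * 100 = 44.24

44.24 TSS


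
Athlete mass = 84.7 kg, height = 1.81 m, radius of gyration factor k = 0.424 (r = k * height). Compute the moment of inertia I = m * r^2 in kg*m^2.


r = k * height = 0.424 * 1.81 = 0.76744 m
r^2 = 0.76744^2 = 0.588964
I = 84.7 * 0.588964 = 49.885 kg*m^2

49.885 kg*m^2


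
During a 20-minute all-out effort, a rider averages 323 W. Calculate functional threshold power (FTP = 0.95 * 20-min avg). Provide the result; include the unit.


FTP = 0.95 * 323
= 306.85 W

306.85 W


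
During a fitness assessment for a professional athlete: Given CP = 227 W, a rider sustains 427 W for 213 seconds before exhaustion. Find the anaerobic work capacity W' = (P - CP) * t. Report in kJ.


Excess power = 427 - 227 = 200 W
Work above CP = 200 * 213 = 42600 J
W' = 42.6 kJ

42.6 kJ


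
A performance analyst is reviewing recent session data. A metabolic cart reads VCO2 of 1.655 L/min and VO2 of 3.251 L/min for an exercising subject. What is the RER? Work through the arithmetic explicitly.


RER = VCO2 / VO2 = 1.655 / 3.251 = 0.5091

0.5091


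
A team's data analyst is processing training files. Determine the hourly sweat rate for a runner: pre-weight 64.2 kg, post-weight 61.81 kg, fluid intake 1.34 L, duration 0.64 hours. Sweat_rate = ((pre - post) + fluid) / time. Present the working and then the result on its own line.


Mass lost = 64.2 - 61.81 = 2.39 kg
Add fluid consumed: 2.39 + 1.34 = 3.73 L total sweat
Sweat rate = 3.73 / 0.64 = 5.828 L/h

5.828 L/h


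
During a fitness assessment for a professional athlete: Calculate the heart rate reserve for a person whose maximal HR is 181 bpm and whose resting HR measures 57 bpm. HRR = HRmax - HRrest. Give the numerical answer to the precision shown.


HRmax = 181 bpm
HRrest = 57 bpm
HRR = 181 - 57 = 124 bpm

124 bpm


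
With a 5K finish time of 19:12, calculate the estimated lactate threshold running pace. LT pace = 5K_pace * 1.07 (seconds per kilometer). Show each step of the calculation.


Race duration = 1152 s for 5 km
Average pace = 1152 / 5 = 230.4 s/km
LT pace = 230.4 * 1.07
= 246.53 s/km

246.53 s/km


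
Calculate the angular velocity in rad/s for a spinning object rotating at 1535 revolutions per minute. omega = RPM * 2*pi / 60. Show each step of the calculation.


omega = RPM * 2*pi / 60
= 1535 * 6.28318531 / 60
= 160.745 rad/s

160.745 rad/s


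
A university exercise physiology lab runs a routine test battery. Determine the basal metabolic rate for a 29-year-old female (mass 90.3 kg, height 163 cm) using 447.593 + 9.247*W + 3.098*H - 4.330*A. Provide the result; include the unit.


BMR = 447.593 + 9.247*90.3 + 3.098*163 - 4.330*29
= 1662.0 kcal/day

1662.0 kcal/day


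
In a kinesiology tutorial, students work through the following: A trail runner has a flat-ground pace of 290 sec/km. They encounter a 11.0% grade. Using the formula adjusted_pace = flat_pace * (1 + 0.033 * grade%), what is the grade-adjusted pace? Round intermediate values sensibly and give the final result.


Grade factor = 1 + 0.033 * 11.0 = 1.363
Adjusted = 290 * 1.363 = 395.27 sec/km

395.27 s/km


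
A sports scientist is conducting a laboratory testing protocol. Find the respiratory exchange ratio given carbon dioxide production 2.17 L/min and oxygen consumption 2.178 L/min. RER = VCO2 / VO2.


VCO2 = 2.17 L/min
VO2 = 2.178 L/min
RER = 2.17 / 2.178 = 0.9963

0.9963


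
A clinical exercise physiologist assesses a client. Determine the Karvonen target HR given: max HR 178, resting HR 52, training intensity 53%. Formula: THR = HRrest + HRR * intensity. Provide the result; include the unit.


HRR = HRmax - HRrest = 178 - 52 = 126
THR = 52 + 126 * 0.53
= 118.78 bpm

118.78 bpm


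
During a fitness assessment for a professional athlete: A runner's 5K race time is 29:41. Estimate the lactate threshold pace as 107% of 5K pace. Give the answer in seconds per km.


Total race time = 29*60 + 41 = 1781 seconds
5K pace = 1781 / 5 = 356.2 sec/km
LT pace = 356.2 * 1.07 = 381.13 sec/km

381.13 s/km


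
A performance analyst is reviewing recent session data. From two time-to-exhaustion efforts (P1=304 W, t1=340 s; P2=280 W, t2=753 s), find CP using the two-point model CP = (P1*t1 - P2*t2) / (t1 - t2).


Work in trial 1 = 103360 J
Work in trial 2 = 210840 J
Delta work = -107480 J
Delta time = -413 s
CP = -107480 / -413 = 260.24 W

260.24 W


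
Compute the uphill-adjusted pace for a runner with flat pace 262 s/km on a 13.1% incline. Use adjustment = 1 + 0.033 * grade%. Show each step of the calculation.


Adjustment factor = 1 + 0.033 * 13.1 = 1.4323
Grade-adjusted pace = 262 * 1.4323 = 375.26 s/km

375.26 s/km


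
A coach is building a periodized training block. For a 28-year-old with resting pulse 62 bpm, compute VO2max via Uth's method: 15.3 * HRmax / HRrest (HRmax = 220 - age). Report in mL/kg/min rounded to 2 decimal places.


Step 1: HRmax = 220 - 28 = 192 bpm
Step 2: Ratio = 192 / 62 = 3.0968
Step 3: VO2max = 15.3 * 3.0968 = 47.38 mL/kg/min

47.38 mL/kg/min


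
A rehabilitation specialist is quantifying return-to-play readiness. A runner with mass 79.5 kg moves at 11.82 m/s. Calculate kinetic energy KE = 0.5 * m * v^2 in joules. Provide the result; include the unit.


v^2 = 11.82^2 = 139.7124
KE = 0.5 * 79.5 * 139.7124
= 5553.57 J

5553.57 J


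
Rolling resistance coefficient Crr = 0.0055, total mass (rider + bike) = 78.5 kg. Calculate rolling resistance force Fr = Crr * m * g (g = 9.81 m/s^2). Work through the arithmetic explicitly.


Fr = Crr * m * g
= 0.0055 * 78.5 * 9.81
= 4.235 N

4.235 N


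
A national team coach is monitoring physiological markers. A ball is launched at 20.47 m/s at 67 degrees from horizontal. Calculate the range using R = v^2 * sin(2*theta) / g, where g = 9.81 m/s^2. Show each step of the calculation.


sin(2 * 67) = sin(134) = 0.71934
v^2 = 20.47^2 = 419.0209
R = 419.0209 * 0.71934 / 9.81
= 30.726 m

30.726 m


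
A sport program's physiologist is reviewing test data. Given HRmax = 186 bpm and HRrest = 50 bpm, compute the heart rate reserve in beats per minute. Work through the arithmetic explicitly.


Heart rate reserve = maximum HR minus resting HR
HRR = 186 - 50 = 136 bpm

136 bpm


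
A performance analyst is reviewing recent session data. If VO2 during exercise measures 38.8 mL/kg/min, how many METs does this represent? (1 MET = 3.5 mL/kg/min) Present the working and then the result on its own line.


METs = VO2 / 3.5 = 38.8 / 3.5 = 11.09

11.09 METs


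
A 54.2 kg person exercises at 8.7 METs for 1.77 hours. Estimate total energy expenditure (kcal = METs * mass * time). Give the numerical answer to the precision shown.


Energy = METs * mass(kg) * time(h)
= 8.7 * 54.2 * 1.77
= 834.63 kcal

834.63 kcal


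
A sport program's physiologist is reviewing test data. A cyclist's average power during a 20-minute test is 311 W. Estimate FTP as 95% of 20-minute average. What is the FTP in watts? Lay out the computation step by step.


FTP = 20-min power * 0.95
= 311 * 0.95
= 295.45 W

295.45 W


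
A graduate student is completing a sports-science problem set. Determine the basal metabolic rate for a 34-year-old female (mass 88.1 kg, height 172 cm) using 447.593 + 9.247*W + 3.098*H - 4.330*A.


BMR = 447.593 + 9.247*88.1 + 3.098*172 - 4.330*34
= 1647.89 kcal/day

1647.89 kcal/day


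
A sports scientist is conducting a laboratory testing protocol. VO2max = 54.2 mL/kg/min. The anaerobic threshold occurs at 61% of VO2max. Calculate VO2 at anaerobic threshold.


AT fraction = 61 / 100 = 0.61
AT VO2 = 54.2 * 0.61
= 33.06 mL/kg/min

33.06 mL/kg/min


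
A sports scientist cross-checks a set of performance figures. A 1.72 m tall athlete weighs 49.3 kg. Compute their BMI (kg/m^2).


height^2 = 2.9584 m^2
BMI = 49.3 / 2.9584 = 16.66 kg/m^2

16.66 kg/m^2


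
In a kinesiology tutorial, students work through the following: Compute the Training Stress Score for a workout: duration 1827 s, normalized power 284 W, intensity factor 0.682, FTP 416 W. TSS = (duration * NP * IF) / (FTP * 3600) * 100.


Product = 1827 * 284 * 0.682 = 353867.976
Base = 416 * 3600 = 1497600
TSS = 353867.976 / 1497600 * 100 = 23.63

23.63 TSS


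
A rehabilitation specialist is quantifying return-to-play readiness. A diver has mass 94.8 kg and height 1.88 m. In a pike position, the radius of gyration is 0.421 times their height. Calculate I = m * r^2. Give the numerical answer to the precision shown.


r = 0.421 * 1.88 = 0.79148 m
I = m * r^2 = 94.8 * 0.626441 = 59.387 kg*m^2

59.387 kg*m^2


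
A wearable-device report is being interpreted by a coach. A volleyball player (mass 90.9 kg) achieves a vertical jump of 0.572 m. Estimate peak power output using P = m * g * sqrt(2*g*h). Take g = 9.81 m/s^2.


2 * g * h = 2 * 9.81 * 0.572 = 11.22264
sqrt(11.22264) = 3.350021 m/s
P = 90.9 * 9.81 * 3.350021 = 2987.31 W

2987.31 W


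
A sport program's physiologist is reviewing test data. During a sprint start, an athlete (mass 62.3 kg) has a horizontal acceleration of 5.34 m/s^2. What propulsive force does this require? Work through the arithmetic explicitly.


Propulsive force = mass * acceleration
= 62.3 kg * 5.34 m/s^2
= 332.68 N

332.68 N


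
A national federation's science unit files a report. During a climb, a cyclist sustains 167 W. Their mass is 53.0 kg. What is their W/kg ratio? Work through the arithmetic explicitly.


Power-to-weight = 167 W / 53.0 kg
= 3.151 W/kg

3.151 W/kg


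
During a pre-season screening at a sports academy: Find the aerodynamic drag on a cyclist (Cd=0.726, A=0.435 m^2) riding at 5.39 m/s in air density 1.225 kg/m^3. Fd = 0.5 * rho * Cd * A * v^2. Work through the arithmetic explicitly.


Fd = 0.5 * 1.225 * 0.726 * 0.435 * 5.39^2
= 0.5 * 1.225 * 0.726 * 0.435 * 29.0521
= 5.62 N

5.62 N


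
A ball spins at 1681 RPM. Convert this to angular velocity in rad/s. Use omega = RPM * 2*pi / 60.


omega = 1681 * 2 * pi / 60
= 1681 * 6.28318531 / 60
= 10562.035 / 60
= 176.034 rad/s

176.034 rad/s


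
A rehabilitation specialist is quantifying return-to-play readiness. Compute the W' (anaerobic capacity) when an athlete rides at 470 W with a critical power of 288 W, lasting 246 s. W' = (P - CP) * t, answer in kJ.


Above-CP power = 182 W
Duration = 246 s
W' = 182 * 246 = 44772 J
Convert: 44772 / 1000 = 44.772 kJ

44.772 kJ


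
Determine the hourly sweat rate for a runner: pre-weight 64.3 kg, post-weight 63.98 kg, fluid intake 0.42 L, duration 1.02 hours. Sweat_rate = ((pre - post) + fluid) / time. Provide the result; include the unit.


Mass lost = 64.3 - 63.98 = 0.32 kg
Add fluid consumed: 0.32 + 0.42 = 0.74 L total sweat
Sweat rate = 0.74 / 1.02 = 0.725 L/h

0.725 L/h


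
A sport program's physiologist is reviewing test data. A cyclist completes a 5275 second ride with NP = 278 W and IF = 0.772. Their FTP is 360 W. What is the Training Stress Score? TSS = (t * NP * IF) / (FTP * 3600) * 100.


t * NP * IF = 5275 * 278 * 0.772 = 1132099.4
FTP * 3600 = 1296000
TSS = (1132099.4 / 1296000) * 100 = 87.35

87.35 TSS


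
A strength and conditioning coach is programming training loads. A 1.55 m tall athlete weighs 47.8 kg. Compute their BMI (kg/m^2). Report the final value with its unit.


height^2 = 2.4025 m^2
BMI = 47.8 / 2.4025 = 19.9 kg/m^2

19.9 kg/m^2


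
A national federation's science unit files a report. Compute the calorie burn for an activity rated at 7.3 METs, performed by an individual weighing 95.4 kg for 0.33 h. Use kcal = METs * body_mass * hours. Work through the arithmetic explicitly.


Product of METs and mass = 7.3 * 95.4 = 696.42
Total kcal = 696.42 * 0.33 = 229.82 kcal

229.82 kcal


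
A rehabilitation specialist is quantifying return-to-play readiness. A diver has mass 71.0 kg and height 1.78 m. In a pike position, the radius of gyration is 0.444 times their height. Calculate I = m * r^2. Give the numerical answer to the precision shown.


r = 0.444 * 1.78 = 0.79032 m
I = m * r^2 = 71.0 * 0.624606 = 44.347 kg*m^2

44.347 kg*m^2


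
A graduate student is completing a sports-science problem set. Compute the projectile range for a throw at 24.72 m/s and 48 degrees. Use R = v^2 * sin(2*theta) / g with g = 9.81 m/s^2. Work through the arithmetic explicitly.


Two times the angle = 96 degrees
sin(96) = 0.994522
R = 611.0784 * 0.994522 / 9.81 = 61.95 m

61.95 m


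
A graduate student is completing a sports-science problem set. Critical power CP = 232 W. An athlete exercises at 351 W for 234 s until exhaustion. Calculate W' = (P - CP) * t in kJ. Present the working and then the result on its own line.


P - CP = 351 - 232 = 119 W
W' = 119 * 234 = 27846 J
= 27846 / 1000 = 27.846 kJ

27.846 kJ


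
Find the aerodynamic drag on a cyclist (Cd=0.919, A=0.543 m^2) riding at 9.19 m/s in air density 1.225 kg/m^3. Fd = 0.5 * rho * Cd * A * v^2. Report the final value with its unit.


Fd = 0.5 * 1.225 * 0.919 * 0.543 * 9.19^2
= 0.5 * 1.225 * 0.919 * 0.543 * 84.4561
= 25.814 N

25.814 N


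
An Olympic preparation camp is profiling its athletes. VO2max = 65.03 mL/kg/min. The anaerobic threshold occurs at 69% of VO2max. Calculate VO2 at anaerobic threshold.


AT fraction = 69 / 100 = 0.69
AT VO2 = 65.03 * 0.69
= 44.87 mL/kg/min

44.87 mL/kg/min


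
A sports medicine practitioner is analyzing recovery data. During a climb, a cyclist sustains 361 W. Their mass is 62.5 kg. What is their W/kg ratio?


Power-to-weight = 361 W / 62.5 kg
= 5.776 W/kg

5.776 W/kg


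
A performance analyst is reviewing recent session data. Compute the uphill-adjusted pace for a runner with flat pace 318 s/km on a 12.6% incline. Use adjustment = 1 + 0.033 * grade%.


Adjustment factor = 1 + 0.033 * 12.6 = 1.4158
Grade-adjusted pace = 318 * 1.4158 = 450.22 s/km

450.22 s/km


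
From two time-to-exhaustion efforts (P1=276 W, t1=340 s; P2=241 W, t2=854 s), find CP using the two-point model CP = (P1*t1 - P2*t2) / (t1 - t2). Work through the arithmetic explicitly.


Work in trial 1 = 93840 J
Work in trial 2 = 205814 J
Delta work = -111974 J
Delta time = -514 s
CP = -111974 / -514 = 217.85 W

217.85 W


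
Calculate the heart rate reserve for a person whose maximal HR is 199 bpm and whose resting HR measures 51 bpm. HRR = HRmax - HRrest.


HRmax = 199 bpm
HRrest = 51 bpm
HRR = 199 - 51 = 148 bpm

148 bpm


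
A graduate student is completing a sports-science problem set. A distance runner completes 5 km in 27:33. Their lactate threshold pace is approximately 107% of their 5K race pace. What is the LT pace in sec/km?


Convert to seconds: 27 min 33 s = 1653 s
Pace per km = 1653 / 5 = 330.6 s/km
LT pace = 330.6 * 1.07 = 353.74 s/km

353.74 s/km


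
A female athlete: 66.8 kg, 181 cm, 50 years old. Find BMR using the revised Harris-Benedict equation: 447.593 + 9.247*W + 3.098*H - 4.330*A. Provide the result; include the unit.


Intercept = 447.593
Weight contribution = 9.247 * 66.8 = 617.6996
Height contribution = 3.098 * 181 = 560.738
Age contribution = 4.33 * 50 = 216.5
BMR = 447.593 + 617.6996 + 560.738 - 216.5
= 1409.53 kcal/day

1409.53 kcal/day


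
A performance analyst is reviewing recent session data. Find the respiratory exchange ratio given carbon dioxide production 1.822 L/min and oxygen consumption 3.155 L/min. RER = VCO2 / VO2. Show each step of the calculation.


VCO2 = 1.822 L/min
VO2 = 3.155 L/min
RER = 1.822 / 3.155 = 0.5775

0.5775


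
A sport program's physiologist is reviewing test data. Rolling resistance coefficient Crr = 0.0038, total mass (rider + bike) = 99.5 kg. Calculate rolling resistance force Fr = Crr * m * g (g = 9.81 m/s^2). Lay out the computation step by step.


Fr = Crr * m * g
= 0.0038 * 99.5 * 9.81
= 3.709 N

3.709 N


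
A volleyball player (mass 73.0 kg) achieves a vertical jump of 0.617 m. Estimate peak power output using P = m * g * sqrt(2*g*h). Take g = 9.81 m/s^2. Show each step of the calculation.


2 * g * h = 2 * 9.81 * 0.617 = 12.10554
sqrt(12.10554) = 3.479302 m/s
P = 73.0 * 9.81 * 3.479302 = 2491.63 W

2491.63 W


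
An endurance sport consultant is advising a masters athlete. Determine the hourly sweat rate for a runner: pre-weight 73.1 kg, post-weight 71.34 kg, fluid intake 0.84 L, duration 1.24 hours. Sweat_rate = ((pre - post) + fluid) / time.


Mass lost = 73.1 - 71.34 = 1.76 kg
Add fluid consumed: 1.76 + 0.84 = 2.6 L total sweat
Sweat rate = 2.6 / 1.24 = 2.097 L/h

2.097 L/h


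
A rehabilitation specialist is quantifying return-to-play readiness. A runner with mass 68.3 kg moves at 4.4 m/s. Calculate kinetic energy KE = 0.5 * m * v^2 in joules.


v^2 = 4.4^2 = 19.36
KE = 0.5 * 68.3 * 19.36
= 661.14 J

661.14 J


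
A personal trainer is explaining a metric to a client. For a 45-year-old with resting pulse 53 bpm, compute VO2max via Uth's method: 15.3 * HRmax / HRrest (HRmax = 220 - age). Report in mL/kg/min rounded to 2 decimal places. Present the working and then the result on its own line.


Step 1: HRmax = 220 - 45 = 175 bpm
Step 2: Ratio = 175 / 53 = 3.3019
Step 3: VO2max = 15.3 * 3.3019 = 50.52 mL/kg/min

50.52 mL/kg/min


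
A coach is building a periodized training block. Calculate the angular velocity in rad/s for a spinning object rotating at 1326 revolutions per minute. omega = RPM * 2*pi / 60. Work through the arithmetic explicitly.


omega = RPM * 2*pi / 60
= 1326 * 6.28318531 / 60
= 138.858 rad/s

138.858 rad/s


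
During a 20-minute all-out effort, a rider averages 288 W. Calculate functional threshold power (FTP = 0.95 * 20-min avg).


FTP = 0.95 * 288
= 273.6 W

273.6 W
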